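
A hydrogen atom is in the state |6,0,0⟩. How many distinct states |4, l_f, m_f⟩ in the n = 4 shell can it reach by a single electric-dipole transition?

3

E1 requires Δl = ±1, so l_f ∈ {-1, 1}; with 0 ≤ l_f ≤ n_f−1 = 3, the allowed l_f values are {1}.
For l_f = 1: m_f ∈ {m_i−1, m_i, m_i+1} ∩ [−1, 1] = {-1, 0, 1} → 3 states.
Total: 3.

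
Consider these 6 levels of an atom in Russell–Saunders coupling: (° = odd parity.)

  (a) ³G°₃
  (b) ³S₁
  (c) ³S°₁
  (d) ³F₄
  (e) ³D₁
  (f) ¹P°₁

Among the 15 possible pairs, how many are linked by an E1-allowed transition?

1

(a)–(b): forbidden (ΔL, ΔJ).
(a)–(c): forbidden (parity, ΔL, ΔJ).
(a)–(d): allowed.
(a)–(e): forbidden (ΔL, ΔJ).
(a)–(f): forbidden (parity, ΔS, ΔL, ΔJ).
(b)–(c): forbidden (ΔL).
(b)–(d): forbidden (parity, ΔL, ΔJ).
(b)–(e): forbidden (parity, ΔL).
(b)–(f): forbidden (ΔS).
(c)–(d): forbidden (ΔL, ΔJ).
(c)–(e): forbidden (ΔL).
(c)–(f): forbidden (parity, ΔS).
(d)–(e): forbidden (parity, ΔJ).
(d)–(f): forbidden (ΔS, ΔL, ΔJ).
(e)–(f): forbidden (ΔS).
Allowed pairs: 1 of 15.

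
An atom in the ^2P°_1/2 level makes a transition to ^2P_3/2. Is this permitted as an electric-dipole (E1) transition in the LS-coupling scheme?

allowed

ΔL = 0, ±1 (not L=0↔0): L: 1 → 1, ΔL = +0 — passes.
Parity must change: odd → even — passes.
ΔJ = 0, ±1 (not J=0↔0): J: 1/2 → 3/2, ΔJ = +1 — passes.
ΔS = 0: S: 1/2 → 1/2 — passes.
All four E1 rules are satisfied.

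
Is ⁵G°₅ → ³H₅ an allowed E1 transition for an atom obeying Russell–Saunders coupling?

Initial level: S=2, L=4, J=5, parity odd. Final level: S=1, L=5, J=5, parity even.
Parity must change: odd → even — passes.
ΔS = 0: S: 2 → 1 — fails.
ΔL = 0, ±1 (not L=0↔0): L: 4 → 5, ΔL = +1 — passes.
ΔJ = 0, ±1 (not J=0↔0): J: 5 → 5, ΔJ = +0 — passes.
Rule(s) violated: ΔS.

forbidden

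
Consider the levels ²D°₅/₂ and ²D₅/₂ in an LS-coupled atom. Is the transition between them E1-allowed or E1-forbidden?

Initial level: S=1/2, L=2, J=5/2, parity odd. Final level: S=1/2, L=2, J=5/2, parity even.
ΔS = 0: S: 1/2 → 1/2 — ✓.
ΔL = 0, ±1 (not L=0↔0): L: 2 → 2, ΔL = +0 — ✓.
ΔJ = 0, ±1 (not J=0↔0): J: 5/2 → 5/2, ΔJ = +0 — ✓.
Parity must change: odd → even — ✓.
All four E1 rules are satisfied.

allowed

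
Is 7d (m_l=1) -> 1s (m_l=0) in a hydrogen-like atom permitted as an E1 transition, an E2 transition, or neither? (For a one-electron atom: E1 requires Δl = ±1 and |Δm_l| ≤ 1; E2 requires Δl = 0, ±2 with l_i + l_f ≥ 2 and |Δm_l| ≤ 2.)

Δl = 0 − 2 = -2; l_i + l_f = 2.
Δm_l = -1.
E1 (Δl = ±1, |Δm_l| ≤ 1): not satisfied.
E2 (Δl = 0,±2, l_i+l_f ≥ 2, |Δm_l| ≤ 2): satisfied.

E2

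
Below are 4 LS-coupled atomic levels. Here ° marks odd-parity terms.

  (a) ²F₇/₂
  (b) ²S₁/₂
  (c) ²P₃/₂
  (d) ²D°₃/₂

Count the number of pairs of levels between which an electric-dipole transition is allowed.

(a)–(b): forbidden (parity, ΔL, ΔJ).
(a)–(c): forbidden (parity, ΔL, ΔJ).
(a)–(d): forbidden (ΔJ).
(b)–(c): forbidden (parity).
(b)–(d): forbidden (ΔL).
(c)–(d): allowed.
Allowed pairs: 1 of 6.

1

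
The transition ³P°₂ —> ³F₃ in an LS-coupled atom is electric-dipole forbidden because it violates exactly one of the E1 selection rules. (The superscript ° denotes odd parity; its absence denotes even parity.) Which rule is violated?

Parity must change: odd → even — ok.
ΔS = 0: S: 1 → 1 — ok.
ΔL = 0, ±1 (not L=0↔0): L: 1 → 3, ΔL = +2 — fails.
ΔJ = 0, ±1 (not J=0↔0): J: 2 → 3, ΔJ = +1 — ok.

the ΔL = 0, ±1 rule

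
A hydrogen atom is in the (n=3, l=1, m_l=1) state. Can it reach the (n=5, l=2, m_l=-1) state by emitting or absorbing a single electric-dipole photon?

l: 1 → 2 (Δl = +1). Δl = ±1 satisfied.
Δm_l = -1 − (1) = -2. E1 requires Δm_l = 0, ±1: violated.
The transition is electric-dipole forbidden.

forbidden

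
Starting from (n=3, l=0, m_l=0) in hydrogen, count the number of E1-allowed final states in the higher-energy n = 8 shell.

E1 requires Δl = ±1, so l_f ∈ {-1, 1}; with 0 ≤ l_f ≤ n_f−1 = 7, the allowed l_f values are {1}.
For l_f = 1: m_f ∈ {m_i−1, m_i, m_i+1} ∩ [−1, 1] = {-1, 0, 1} → 3 states.
Total: 3.

3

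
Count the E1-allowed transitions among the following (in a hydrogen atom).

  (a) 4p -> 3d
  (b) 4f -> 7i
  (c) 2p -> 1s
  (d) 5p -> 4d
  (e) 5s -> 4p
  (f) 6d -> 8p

5

(a) allowed
(b) forbidden — Δl = +3 (E1 requires Δl = ±1)
(c) allowed
(d) allowed
(e) allowed
(f) allowed
Total allowed: 5 of 6.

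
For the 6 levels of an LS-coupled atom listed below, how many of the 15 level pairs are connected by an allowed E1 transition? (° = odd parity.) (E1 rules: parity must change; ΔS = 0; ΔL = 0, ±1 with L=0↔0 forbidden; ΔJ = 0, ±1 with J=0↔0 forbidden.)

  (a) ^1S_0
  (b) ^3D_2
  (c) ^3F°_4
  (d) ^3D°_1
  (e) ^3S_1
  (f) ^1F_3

1

(a)–(b): forbidden (parity, ΔS, ΔL, ΔJ).
(a)–(c): forbidden (ΔS, ΔL, ΔJ).
(a)–(d): forbidden (ΔS, ΔL).
(a)–(e): forbidden (parity, ΔS, ΔL).
(a)–(f): forbidden (parity, ΔL, ΔJ).
(b)–(c): forbidden (ΔJ).
(b)–(d): allowed.
(b)–(e): forbidden (parity, ΔL).
(b)–(f): forbidden (parity, ΔS).
(c)–(d): forbidden (parity, ΔJ).
(c)–(e): forbidden (ΔL, ΔJ).
(c)–(f): forbidden (ΔS).
(d)–(e): forbidden (ΔL).
(d)–(f): forbidden (ΔS, ΔJ).
(e)–(f): forbidden (parity, ΔS, ΔL, ΔJ).
Allowed pairs: 1 of 15.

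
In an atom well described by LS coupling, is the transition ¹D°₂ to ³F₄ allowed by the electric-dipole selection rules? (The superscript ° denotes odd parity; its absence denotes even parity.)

forbidden

Reading off the term symbols: S 0→1, L 2→3, J 2→4, parity odd→even.
ΔJ = 0, ±1 (not J=0↔0): J: 2 → 4, ΔJ = +2 — fails.
ΔS = 0: S: 0 → 1 — fails.
ΔL = 0, ±1 (not L=0↔0): L: 2 → 3, ΔL = +1 — passes.
Parity must change: odd → even — passes.
Rule(s) violated: ΔS, ΔJ.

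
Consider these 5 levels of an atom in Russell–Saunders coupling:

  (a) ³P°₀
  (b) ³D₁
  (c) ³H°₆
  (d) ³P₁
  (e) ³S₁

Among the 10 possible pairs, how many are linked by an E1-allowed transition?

(a)–(b): allowed.
(a)–(c): forbidden (parity, ΔL, ΔJ).
(a)–(d): allowed.
(a)–(e): allowed.
(b)–(c): forbidden (ΔL, ΔJ).
(b)–(d): forbidden (parity).
(b)–(e): forbidden (parity, ΔL).
(c)–(d): forbidden (ΔL, ΔJ).
(c)–(e): forbidden (ΔL, ΔJ).
(d)–(e): forbidden (parity).
Allowed pairs: 3 of 10.

3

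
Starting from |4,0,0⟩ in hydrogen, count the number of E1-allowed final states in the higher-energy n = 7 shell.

E1 requires Δl = ±1, so l_f ∈ {-1, 1}; with 0 ≤ l_f ≤ n_f−1 = 6, the allowed l_f values are {1}.
For l_f = 1: m_f ∈ {m_i−1, m_i, m_i+1} ∩ [−1, 1] = {-1, 0, 1} → 3 states.
Total: 3.

3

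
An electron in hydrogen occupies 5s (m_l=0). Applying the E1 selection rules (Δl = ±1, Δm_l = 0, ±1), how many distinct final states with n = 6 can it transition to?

E1 requires Δl = ±1, so l_f ∈ {-1, 1}; with 0 ≤ l_f ≤ n_f−1 = 5, the allowed l_f values are {1}.
For l_f = 1: m_f ∈ {m_i−1, m_i, m_i+1} ∩ [−1, 1] = {-1, 0, 1} → 3 states.
Total: 3.

3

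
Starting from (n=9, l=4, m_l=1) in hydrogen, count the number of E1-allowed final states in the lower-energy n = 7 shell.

E1 requires Δl = ±1, so l_f ∈ {3, 5}; with 0 ≤ l_f ≤ n_f−1 = 6, the allowed l_f values are {3, 5}.
For l_f = 3: m_f ∈ {m_i−1, m_i, m_i+1} ∩ [−3, 3] = {0, 1, 2} → 3 states.
For l_f = 5: m_f ∈ {m_i−1, m_i, m_i+1} ∩ [−5, 5] = {0, 1, 2} → 3 states.
Total: 6.

6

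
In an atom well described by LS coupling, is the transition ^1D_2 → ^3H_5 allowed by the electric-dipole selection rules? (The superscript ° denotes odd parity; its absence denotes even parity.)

forbidden

ΔJ = 0, ±1 (not J=0↔0): J: 2 → 5, ΔJ = +3 — ✗.
ΔL = 0, ±1 (not L=0↔0): L: 2 → 5, ΔL = +3 — ✗.
Parity must change: even → even — ✗.
ΔS = 0: S: 0 → 1 — ✗.
Rule(s) violated: parity, ΔS, ΔL, ΔJ.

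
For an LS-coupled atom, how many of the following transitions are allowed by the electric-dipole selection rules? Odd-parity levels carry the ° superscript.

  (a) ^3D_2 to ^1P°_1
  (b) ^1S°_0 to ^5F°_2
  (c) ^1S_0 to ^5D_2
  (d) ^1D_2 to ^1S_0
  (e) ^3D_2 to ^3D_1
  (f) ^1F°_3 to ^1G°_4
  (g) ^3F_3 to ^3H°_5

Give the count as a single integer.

0

(a) forbidden (ΔS fails)
(b) forbidden (parity, ΔS, ΔL, ΔJ fail)
(c) forbidden (parity, ΔS, ΔL, ΔJ fail)
(d) forbidden (parity, ΔL, ΔJ fail)
(e) forbidden (parity fails)
(f) forbidden (parity fails)
(g) forbidden (ΔL, ΔJ fail)
Total allowed: 0 of 7.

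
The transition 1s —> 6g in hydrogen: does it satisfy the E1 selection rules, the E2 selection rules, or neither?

Δl = 4 − 0 = +4; l_i + l_f = 4.
E1 (Δl = ±1): not satisfied.
E2 (Δl = 0,±2, l_i+l_f ≥ 2): not satisfied.

neither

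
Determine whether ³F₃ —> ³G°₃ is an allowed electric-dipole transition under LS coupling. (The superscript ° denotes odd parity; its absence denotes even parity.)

Initial level: S=1, L=3, J=3, parity even. Final level: S=1, L=4, J=3, parity odd.
Parity must change: even → odd — ok.
ΔS = 0: S: 1 → 1 — ok.
ΔL = 0, ±1 (not L=0↔0): L: 3 → 4, ΔL = +1 — ok.
ΔJ = 0, ±1 (not J=0↔0): J: 3 → 3, ΔJ = +0 — ok.
All four E1 rules are satisfied.

allowed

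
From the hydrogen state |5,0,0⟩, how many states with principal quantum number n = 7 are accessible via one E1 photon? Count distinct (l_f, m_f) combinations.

3

E1 requires Δl = ±1, so l_f ∈ {-1, 1}; with 0 ≤ l_f ≤ n_f−1 = 6, the allowed l_f values are {1}.
For l_f = 1: m_f ∈ {m_i−1, m_i, m_i+1} ∩ [−1, 1] = {-1, 0, 1} → 3 states.
Total: 3.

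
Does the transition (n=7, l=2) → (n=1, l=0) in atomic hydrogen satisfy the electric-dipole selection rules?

Δl = 0 − 2 = -2; the E1 rule Δl = ±1 is ✗.
The transition is electric-dipole forbidden.

forbidden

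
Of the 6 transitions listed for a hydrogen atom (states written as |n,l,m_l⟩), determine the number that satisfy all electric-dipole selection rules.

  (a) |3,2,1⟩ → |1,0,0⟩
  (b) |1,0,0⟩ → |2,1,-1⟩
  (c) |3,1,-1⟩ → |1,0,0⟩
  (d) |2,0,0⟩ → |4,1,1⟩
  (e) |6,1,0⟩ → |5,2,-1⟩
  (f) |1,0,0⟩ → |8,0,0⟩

4

(a) forbidden — Δl = -2 (E1 requires Δl = ±1)
(b) allowed
(c) allowed
(d) allowed
(e) allowed
(f) forbidden — Δl = +0 (E1 requires Δl = ±1)
Total allowed: 4 of 6.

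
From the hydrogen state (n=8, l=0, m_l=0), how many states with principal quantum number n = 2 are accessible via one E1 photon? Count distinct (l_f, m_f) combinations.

3

E1 requires Δl = ±1, so l_f ∈ {-1, 1}; with 0 ≤ l_f ≤ n_f−1 = 1, the allowed l_f values are {1}.
For l_f = 1: m_f ∈ {m_i−1, m_i, m_i+1} ∩ [−1, 1] = {-1, 0, 1} → 3 states.
Total: 3.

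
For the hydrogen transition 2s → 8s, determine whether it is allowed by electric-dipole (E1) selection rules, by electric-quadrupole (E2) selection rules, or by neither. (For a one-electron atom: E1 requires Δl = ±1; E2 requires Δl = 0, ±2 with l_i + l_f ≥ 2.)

Δl = 0 − 0 = +0; l_i + l_f = 0.
E1 (Δl = ±1): not satisfied.
E2 (Δl = 0,±2, l_i+l_f ≥ 2): not satisfied.

neither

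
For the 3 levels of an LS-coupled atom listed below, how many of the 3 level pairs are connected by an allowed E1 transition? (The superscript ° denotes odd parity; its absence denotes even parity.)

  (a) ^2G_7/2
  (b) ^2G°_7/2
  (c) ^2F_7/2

(a)–(b): allowed.
(a)–(c): forbidden (parity).
(b)–(c): allowed.
Allowed pairs: 2 of 3.

2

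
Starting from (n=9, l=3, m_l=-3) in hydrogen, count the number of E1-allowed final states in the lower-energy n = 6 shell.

4

E1 requires Δl = ±1, so l_f ∈ {2, 4}; with 0 ≤ l_f ≤ n_f−1 = 5, the allowed l_f values are {2, 4}.
For l_f = 2: m_f ∈ {m_i−1, m_i, m_i+1} ∩ [−2, 2] = {-2} → 1 state.
For l_f = 4: m_f ∈ {m_i−1, m_i, m_i+1} ∩ [−4, 4] = {-4, -3, -2} → 3 states.
Total: 4.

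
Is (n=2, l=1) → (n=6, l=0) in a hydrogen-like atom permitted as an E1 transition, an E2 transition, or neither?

Δl = 0 − 1 = -1; l_i + l_f = 1.
E1 (Δl = ±1): satisfied.
E2 (Δl = 0,±2, l_i+l_f ≥ 2): not satisfied.

E1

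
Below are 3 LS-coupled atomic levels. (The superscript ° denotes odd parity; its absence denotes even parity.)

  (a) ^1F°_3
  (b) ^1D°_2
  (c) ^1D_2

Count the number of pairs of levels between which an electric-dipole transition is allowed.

2

(a)–(b): forbidden (parity).
(a)–(c): allowed.
(b)–(c): allowed.
Allowed pairs: 2 of 3.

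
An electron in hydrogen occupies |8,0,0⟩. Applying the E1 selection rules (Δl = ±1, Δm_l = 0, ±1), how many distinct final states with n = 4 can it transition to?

E1 requires Δl = ±1, so l_f ∈ {-1, 1}; with 0 ≤ l_f ≤ n_f−1 = 3, the allowed l_f values are {1}.
For l_f = 1: m_f ∈ {m_i−1, m_i, m_i+1} ∩ [−1, 1] = {-1, 0, 1} → 3 states.
Total: 3.

3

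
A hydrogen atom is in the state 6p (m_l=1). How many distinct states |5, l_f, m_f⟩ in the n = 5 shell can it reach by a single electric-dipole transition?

E1 requires Δl = ±1, so l_f ∈ {0, 2}; with 0 ≤ l_f ≤ n_f−1 = 4, the allowed l_f values are {0, 2}.
For l_f = 0: m_f ∈ {m_i−1, m_i, m_i+1} ∩ [−0, 0] = {0} → 1 state.
For l_f = 2: m_f ∈ {m_i−1, m_i, m_i+1} ∩ [−2, 2] = {0, 1, 2} → 3 states.
Total: 4.

4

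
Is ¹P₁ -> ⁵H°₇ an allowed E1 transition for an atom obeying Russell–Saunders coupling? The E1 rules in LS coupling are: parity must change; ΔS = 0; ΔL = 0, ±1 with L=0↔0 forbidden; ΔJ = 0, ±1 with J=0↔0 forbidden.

Parity must change: even → odd — passes.
ΔS = 0: S: 0 → 2 — fails.
ΔL = 0, ±1 (not L=0↔0): L: 1 → 5, ΔL = +4 — fails.
ΔJ = 0, ±1 (not J=0↔0): J: 1 → 7, ΔJ = +6 — fails.
Rule(s) violated: ΔS, ΔL, ΔJ.

forbidden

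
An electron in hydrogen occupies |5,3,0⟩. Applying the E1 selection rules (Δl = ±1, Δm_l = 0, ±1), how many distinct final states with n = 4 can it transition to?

E1 requires Δl = ±1, so l_f ∈ {2, 4}; with 0 ≤ l_f ≤ n_f−1 = 3, the allowed l_f values are {2}.
For l_f = 2: m_f ∈ {m_i−1, m_i, m_i+1} ∩ [−2, 2] = {-1, 0, 1} → 3 states.
Total: 3.

3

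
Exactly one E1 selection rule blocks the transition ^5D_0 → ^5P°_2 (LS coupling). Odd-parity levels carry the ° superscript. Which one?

Reading off the term symbols: S 2→2, L 2→1, J 0→2, parity even→odd.
Parity must change: even → odd — ✓.
ΔS = 0: S: 2 → 2 — ✓.
ΔL = 0, ±1 (not L=0↔0): L: 2 → 1, ΔL = -1 — ✓.
ΔJ = 0, ±1 (not J=0↔0): J: 0 → 2, ΔJ = +2 — ✗.

the ΔJ = 0, ±1 rule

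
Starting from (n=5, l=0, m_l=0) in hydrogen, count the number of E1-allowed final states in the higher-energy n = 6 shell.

E1 requires Δl = ±1, so l_f ∈ {-1, 1}; with 0 ≤ l_f ≤ n_f−1 = 5, the allowed l_f values are {1}.
For l_f = 1: m_f ∈ {m_i−1, m_i, m_i+1} ∩ [−1, 1] = {-1, 0, 1} → 3 states.
Total: 3.

3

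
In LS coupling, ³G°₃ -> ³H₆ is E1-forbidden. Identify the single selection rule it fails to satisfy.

Reading off the term symbols: S 1→1, L 4→5, J 3→6, parity odd→even.
ΔJ = 0, ±1 (not J=0↔0): J: 3 → 6, ΔJ = +3 — fails.
ΔL = 0, ±1 (not L=0↔0): L: 4 → 5, ΔL = +1 — passes.
ΔS = 0: S: 1 → 1 — passes.
Parity must change: odd → even — passes.

the ΔJ = 0, ±1 rule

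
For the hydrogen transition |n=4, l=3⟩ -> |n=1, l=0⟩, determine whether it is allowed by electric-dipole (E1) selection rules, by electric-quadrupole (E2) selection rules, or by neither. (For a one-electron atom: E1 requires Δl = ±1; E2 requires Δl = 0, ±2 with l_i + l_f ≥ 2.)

Δl = 0 − 3 = -3; l_i + l_f = 3.
E1 (Δl = ±1): not satisfied.
E2 (Δl = 0,±2, l_i+l_f ≥ 2): not satisfied.

neither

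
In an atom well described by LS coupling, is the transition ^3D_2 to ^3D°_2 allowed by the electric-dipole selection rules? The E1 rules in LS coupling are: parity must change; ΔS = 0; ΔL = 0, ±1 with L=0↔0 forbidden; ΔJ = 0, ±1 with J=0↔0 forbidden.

Initial level: S=1, L=2, J=2, parity even. Final level: S=1, L=2, J=2, parity odd.
ΔJ = 0, ±1 (not J=0↔0): J: 2 → 2, ΔJ = +0 — satisfied.
ΔL = 0, ±1 (not L=0↔0): L: 2 → 2, ΔL = +0 — satisfied.
Parity must change: even → odd — satisfied.
ΔS = 0: S: 1 → 1 — satisfied.
All four E1 rules are satisfied.

allowed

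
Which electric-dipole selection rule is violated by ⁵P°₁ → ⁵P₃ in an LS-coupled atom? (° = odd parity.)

the ΔJ = 0, ±1 rule

Parity must change: odd → even — passes.
ΔS = 0: S: 2 → 2 — passes.
ΔL = 0, ±1 (not L=0↔0): L: 1 → 1, ΔL = +0 — passes.
ΔJ = 0, ±1 (not J=0↔0): J: 1 → 3, ΔJ = +2 — fails.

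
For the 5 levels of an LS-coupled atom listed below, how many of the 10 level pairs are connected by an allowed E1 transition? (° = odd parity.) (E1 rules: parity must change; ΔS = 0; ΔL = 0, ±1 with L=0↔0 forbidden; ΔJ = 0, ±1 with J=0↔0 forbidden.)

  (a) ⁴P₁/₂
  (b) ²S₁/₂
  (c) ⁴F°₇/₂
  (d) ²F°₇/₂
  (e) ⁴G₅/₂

1

(a)–(b): forbidden (parity, ΔS).
(a)–(c): forbidden (ΔL, ΔJ).
(a)–(d): forbidden (ΔS, ΔL, ΔJ).
(a)–(e): forbidden (parity, ΔL, ΔJ).
(b)–(c): forbidden (ΔS, ΔL, ΔJ).
(b)–(d): forbidden (ΔL, ΔJ).
(b)–(e): forbidden (parity, ΔS, ΔL, ΔJ).
(c)–(d): forbidden (parity, ΔS).
(c)–(e): allowed.
(d)–(e): forbidden (ΔS).
Allowed pairs: 1 of 10.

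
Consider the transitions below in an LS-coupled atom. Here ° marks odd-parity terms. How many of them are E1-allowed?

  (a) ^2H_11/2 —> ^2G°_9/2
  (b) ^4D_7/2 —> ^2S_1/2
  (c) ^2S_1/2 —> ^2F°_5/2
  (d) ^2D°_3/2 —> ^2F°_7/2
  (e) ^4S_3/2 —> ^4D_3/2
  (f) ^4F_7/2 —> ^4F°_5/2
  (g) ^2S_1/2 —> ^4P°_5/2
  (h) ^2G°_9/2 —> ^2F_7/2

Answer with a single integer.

3

(a) allowed
(b) forbidden (parity, ΔS, ΔL, ΔJ fail)
(c) forbidden (ΔL, ΔJ fail)
(d) forbidden (parity, ΔJ fail)
(e) forbidden (parity, ΔL fail)
(f) allowed
(g) forbidden (ΔS, ΔJ fail)
(h) allowed
Total allowed: 3 of 8.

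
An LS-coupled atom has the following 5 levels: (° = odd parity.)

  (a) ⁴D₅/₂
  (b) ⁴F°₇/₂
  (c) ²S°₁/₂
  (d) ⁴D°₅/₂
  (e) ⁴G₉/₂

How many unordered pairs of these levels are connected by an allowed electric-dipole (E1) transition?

3

(a)–(b): allowed.
(a)–(c): forbidden (ΔS, ΔL, ΔJ).
(a)–(d): allowed.
(a)–(e): forbidden (parity, ΔL, ΔJ).
(b)–(c): forbidden (parity, ΔS, ΔL, ΔJ).
(b)–(d): forbidden (parity).
(b)–(e): allowed.
(c)–(d): forbidden (parity, ΔS, ΔL, ΔJ).
(c)–(e): forbidden (ΔS, ΔL, ΔJ).
(d)–(e): forbidden (ΔL, ΔJ).
Allowed pairs: 3 of 10.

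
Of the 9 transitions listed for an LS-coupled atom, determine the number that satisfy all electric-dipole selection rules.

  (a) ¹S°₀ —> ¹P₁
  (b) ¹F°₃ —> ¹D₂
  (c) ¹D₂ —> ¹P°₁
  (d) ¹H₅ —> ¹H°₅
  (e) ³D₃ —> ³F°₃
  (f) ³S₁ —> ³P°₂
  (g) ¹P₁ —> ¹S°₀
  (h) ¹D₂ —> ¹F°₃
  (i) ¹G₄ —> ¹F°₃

(a) allowed
(b) allowed
(c) allowed
(d) allowed
(e) allowed
(f) allowed
(g) allowed
(h) allowed
(i) allowed
Total allowed: 9 of 9.

9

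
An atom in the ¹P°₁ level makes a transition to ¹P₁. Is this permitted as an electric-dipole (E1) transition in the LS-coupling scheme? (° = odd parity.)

Reading off the term symbols: S 0→0, L 1→1, J 1→1, parity odd→even.
Parity must change: odd → even — satisfied.
ΔS = 0: S: 0 → 0 — satisfied.
ΔJ = 0, ±1 (not J=0↔0): J: 1 → 1, ΔJ = +0 — satisfied.
ΔL = 0, ±1 (not L=0↔0): L: 1 → 1, ΔL = +0 — satisfied.
All four E1 rules are satisfied.

allowed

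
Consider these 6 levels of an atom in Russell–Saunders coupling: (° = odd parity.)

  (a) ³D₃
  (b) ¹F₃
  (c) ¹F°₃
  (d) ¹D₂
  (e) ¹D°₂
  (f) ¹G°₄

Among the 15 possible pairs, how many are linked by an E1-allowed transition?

5

(a)–(b): forbidden (parity, ΔS).
(a)–(c): forbidden (ΔS).
(a)–(d): forbidden (parity, ΔS).
(a)–(e): forbidden (ΔS).
(a)–(f): forbidden (ΔS, ΔL).
(b)–(c): allowed.
(b)–(d): forbidden (parity).
(b)–(e): allowed.
(b)–(f): allowed.
(c)–(d): allowed.
(c)–(e): forbidden (parity).
(c)–(f): forbidden (parity).
(d)–(e): allowed.
(d)–(f): forbidden (ΔL, ΔJ).
(e)–(f): forbidden (parity, ΔL, ΔJ).
Allowed pairs: 5 of 15.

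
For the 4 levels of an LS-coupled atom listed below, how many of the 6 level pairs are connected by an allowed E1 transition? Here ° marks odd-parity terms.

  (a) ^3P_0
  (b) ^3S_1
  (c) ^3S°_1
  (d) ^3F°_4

(a)–(b): forbidden (parity).
(a)–(c): allowed.
(a)–(d): forbidden (ΔL, ΔJ).
(b)–(c): forbidden (ΔL).
(b)–(d): forbidden (ΔL, ΔJ).
(c)–(d): forbidden (parity, ΔL, ΔJ).
Allowed pairs: 1 of 6.

1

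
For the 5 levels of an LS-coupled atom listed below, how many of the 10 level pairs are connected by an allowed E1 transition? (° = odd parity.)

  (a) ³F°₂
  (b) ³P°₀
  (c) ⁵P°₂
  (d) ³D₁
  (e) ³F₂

3

(a)–(b): forbidden (parity, ΔL, ΔJ).
(a)–(c): forbidden (parity, ΔS, ΔL).
(a)–(d): allowed.
(a)–(e): allowed.
(b)–(c): forbidden (parity, ΔS, ΔJ).
(b)–(d): allowed.
(b)–(e): forbidden (ΔL, ΔJ).
(c)–(d): forbidden (ΔS).
(c)–(e): forbidden (ΔS, ΔL).
(d)–(e): forbidden (parity).
Allowed pairs: 3 of 10.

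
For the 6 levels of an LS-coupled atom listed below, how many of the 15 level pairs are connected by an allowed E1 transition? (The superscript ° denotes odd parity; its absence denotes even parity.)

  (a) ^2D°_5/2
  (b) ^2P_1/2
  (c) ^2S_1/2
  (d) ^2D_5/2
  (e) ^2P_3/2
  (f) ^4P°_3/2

2

(a)–(b): forbidden (ΔJ).
(a)–(c): forbidden (ΔL, ΔJ).
(a)–(d): allowed.
(a)–(e): allowed.
(a)–(f): forbidden (parity, ΔS).
(b)–(c): forbidden (parity).
(b)–(d): forbidden (parity, ΔJ).
(b)–(e): forbidden (parity).
(b)–(f): forbidden (ΔS).
(c)–(d): forbidden (parity, ΔL, ΔJ).
(c)–(e): forbidden (parity).
(c)–(f): forbidden (ΔS).
(d)–(e): forbidden (parity).
(d)–(f): forbidden (ΔS).
(e)–(f): forbidden (ΔS).
Allowed pairs: 2 of 15.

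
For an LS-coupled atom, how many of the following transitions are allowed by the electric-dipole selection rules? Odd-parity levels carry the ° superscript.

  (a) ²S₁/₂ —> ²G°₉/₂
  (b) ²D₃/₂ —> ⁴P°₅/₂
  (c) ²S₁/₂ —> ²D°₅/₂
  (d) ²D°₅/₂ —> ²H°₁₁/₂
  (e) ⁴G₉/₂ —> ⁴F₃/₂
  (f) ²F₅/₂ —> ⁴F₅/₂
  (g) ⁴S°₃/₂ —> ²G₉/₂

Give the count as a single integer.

(a) forbidden (ΔL, ΔJ fail)
(b) forbidden (ΔS fails)
(c) forbidden (ΔL, ΔJ fail)
(d) forbidden (parity, ΔL, ΔJ fail)
(e) forbidden (parity, ΔJ fail)
(f) forbidden (parity, ΔS fail)
(g) forbidden (ΔS, ΔL, ΔJ fail)
Total allowed: 0 of 7.

0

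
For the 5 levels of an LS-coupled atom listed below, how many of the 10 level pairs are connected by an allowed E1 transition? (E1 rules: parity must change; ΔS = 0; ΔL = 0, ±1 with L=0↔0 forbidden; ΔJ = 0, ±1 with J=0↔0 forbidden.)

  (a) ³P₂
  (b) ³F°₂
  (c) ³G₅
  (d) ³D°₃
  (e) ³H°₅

(a)–(b): forbidden (ΔL).
(a)–(c): forbidden (parity, ΔL, ΔJ).
(a)–(d): allowed.
(a)–(e): forbidden (ΔL, ΔJ).
(b)–(c): forbidden (ΔJ).
(b)–(d): forbidden (parity).
(b)–(e): forbidden (parity, ΔL, ΔJ).
(c)–(d): forbidden (ΔL, ΔJ).
(c)–(e): allowed.
(d)–(e): forbidden (parity, ΔL, ΔJ).
Allowed pairs: 2 of 10.

2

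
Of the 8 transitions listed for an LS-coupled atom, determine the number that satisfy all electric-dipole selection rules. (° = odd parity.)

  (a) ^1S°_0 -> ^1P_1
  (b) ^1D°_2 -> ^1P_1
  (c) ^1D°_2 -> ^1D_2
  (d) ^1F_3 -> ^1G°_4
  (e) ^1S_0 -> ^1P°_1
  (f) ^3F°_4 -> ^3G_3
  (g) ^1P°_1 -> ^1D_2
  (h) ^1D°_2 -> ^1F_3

(a) allowed
(b) allowed
(c) allowed
(d) allowed
(e) allowed
(f) allowed
(g) allowed
(h) allowed
Total allowed: 8 of 8.

8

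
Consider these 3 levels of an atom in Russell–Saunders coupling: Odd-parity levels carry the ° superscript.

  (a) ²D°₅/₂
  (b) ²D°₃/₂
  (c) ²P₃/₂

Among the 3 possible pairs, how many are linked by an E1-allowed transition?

(a)–(b): forbidden (parity).
(a)–(c): allowed.
(b)–(c): allowed.
Allowed pairs: 2 of 3.

2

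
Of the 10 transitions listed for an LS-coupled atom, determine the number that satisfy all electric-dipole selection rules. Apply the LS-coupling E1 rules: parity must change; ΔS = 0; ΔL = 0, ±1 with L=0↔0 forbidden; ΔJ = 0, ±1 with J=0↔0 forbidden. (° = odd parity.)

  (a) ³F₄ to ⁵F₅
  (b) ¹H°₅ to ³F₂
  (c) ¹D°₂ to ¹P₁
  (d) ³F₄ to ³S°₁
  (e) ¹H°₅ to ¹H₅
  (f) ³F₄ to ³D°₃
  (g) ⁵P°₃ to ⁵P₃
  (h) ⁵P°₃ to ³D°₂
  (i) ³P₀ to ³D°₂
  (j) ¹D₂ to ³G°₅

4

(a) forbidden (parity, ΔS fail)
(b) forbidden (ΔS, ΔL, ΔJ fail)
(c) allowed
(d) forbidden (ΔL, ΔJ fail)
(e) allowed
(f) allowed
(g) allowed
(h) forbidden (parity, ΔS fail)
(i) forbidden (ΔJ fails)
(j) forbidden (ΔS, ΔL, ΔJ fail)
Total allowed: 4 of 10.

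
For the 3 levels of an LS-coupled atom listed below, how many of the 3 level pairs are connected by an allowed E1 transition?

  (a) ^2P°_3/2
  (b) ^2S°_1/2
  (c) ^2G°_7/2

(a)–(b): forbidden (parity).
(a)–(c): forbidden (parity, ΔL, ΔJ).
(b)–(c): forbidden (parity, ΔL, ΔJ).
Allowed pairs: 0 of 3.

0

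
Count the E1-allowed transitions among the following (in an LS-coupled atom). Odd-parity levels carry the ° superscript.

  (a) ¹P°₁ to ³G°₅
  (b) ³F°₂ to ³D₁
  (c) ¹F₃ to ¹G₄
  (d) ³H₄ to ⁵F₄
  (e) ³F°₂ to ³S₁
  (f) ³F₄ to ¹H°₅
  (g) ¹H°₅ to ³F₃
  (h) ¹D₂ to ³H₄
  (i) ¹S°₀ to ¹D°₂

1

(a) forbidden (parity, ΔS, ΔL, ΔJ fail)
(b) allowed
(c) forbidden (parity fails)
(d) forbidden (parity, ΔS, ΔL fail)
(e) forbidden (ΔL fails)
(f) forbidden (ΔS, ΔL fail)
(g) forbidden (ΔS, ΔL, ΔJ fail)
(h) forbidden (parity, ΔS, ΔL, ΔJ fail)
(i) forbidden (parity, ΔL, ΔJ fail)
Total allowed: 1 of 9.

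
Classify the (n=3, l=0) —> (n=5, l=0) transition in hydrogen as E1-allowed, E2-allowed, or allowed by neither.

Δl = 0 − 0 = +0; l_i + l_f = 0.
E1 (Δl = ±1): not satisfied.
E2 (Δl = 0,±2, l_i+l_f ≥ 2): not satisfied.

neither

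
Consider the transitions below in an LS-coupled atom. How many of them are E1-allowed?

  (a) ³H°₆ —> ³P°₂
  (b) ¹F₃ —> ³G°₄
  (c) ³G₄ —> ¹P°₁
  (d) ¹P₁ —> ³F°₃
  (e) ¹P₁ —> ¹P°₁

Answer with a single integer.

1

(a) forbidden (parity, ΔL, ΔJ fail)
(b) forbidden (ΔS fails)
(c) forbidden (ΔS, ΔL, ΔJ fail)
(d) forbidden (ΔS, ΔL, ΔJ fail)
(e) allowed
Total allowed: 1 of 5.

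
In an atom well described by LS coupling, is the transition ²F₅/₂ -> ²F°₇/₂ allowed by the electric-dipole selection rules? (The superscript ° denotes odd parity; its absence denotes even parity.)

allowed

Parity must change: even → odd — ✓.
ΔS = 0: S: 1/2 → 1/2 — ✓.
ΔL = 0, ±1 (not L=0↔0): L: 3 → 3, ΔL = +0 — ✓.
ΔJ = 0, ±1 (not J=0↔0): J: 5/2 → 7/2, ΔJ = +1 — ✓.
All four E1 rules are satisfied.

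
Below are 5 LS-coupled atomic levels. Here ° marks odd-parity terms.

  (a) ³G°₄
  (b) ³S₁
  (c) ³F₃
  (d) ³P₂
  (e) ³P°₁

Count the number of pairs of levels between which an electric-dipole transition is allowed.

3

(a)–(b): forbidden (ΔL, ΔJ).
(a)–(c): allowed.
(a)–(d): forbidden (ΔL, ΔJ).
(a)–(e): forbidden (parity, ΔL, ΔJ).
(b)–(c): forbidden (parity, ΔL, ΔJ).
(b)–(d): forbidden (parity).
(b)–(e): allowed.
(c)–(d): forbidden (parity, ΔL).
(c)–(e): forbidden (ΔL, ΔJ).
(d)–(e): allowed.
Allowed pairs: 3 of 10.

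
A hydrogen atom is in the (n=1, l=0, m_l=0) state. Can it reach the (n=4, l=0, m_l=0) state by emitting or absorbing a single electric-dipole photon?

forbidden

l: 0 → 0 (Δl = +0). Δl = ±1 violated.
m_l: 0 → 0 (Δm_l = +0). |Δm_l| ≤ 1 satisfied.
The transition is electric-dipole forbidden.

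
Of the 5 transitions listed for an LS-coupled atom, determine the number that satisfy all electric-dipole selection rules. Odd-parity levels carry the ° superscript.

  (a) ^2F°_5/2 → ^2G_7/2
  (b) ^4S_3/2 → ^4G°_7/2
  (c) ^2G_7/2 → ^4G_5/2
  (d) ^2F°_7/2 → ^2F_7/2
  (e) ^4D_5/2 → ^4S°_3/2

(a) allowed
(b) forbidden (ΔL, ΔJ fail)
(c) forbidden (parity, ΔS fail)
(d) allowed
(e) forbidden (ΔL fails)
Total allowed: 2 of 5.

2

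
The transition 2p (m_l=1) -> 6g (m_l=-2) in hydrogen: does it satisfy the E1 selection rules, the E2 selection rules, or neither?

Δl = 4 − 1 = +3; l_i + l_f = 5.
Δm_l = -3.
E1 (Δl = ±1, |Δm_l| ≤ 1): not satisfied.
E2 (Δl = 0,±2, l_i+l_f ≥ 2, |Δm_l| ≤ 2): not satisfied.

neither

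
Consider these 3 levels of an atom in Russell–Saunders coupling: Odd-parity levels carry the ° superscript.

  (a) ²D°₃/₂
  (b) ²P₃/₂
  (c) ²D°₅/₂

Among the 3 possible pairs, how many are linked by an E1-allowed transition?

2

(a)–(b): allowed.
(a)–(c): forbidden (parity).
(b)–(c): allowed.
Allowed pairs: 2 of 3.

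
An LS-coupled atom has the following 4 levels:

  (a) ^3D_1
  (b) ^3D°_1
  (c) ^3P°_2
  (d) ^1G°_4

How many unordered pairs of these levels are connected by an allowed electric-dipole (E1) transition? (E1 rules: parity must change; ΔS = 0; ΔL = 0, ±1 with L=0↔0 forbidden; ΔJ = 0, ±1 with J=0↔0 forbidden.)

(a)–(b): allowed.
(a)–(c): allowed.
(a)–(d): forbidden (ΔS, ΔL, ΔJ).
(b)–(c): forbidden (parity).
(b)–(d): forbidden (parity, ΔS, ΔL, ΔJ).
(c)–(d): forbidden (parity, ΔS, ΔL, ΔJ).
Allowed pairs: 2 of 6.

2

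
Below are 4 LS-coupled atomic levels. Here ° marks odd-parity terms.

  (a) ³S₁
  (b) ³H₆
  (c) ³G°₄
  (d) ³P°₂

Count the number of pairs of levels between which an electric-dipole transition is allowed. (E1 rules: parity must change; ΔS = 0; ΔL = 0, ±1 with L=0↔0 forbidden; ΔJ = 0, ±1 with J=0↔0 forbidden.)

(a)–(b): forbidden (parity, ΔL, ΔJ).
(a)–(c): forbidden (ΔL, ΔJ).
(a)–(d): allowed.
(b)–(c): forbidden (ΔJ).
(b)–(d): forbidden (ΔL, ΔJ).
(c)–(d): forbidden (parity, ΔL, ΔJ).
Allowed pairs: 1 of 6.

1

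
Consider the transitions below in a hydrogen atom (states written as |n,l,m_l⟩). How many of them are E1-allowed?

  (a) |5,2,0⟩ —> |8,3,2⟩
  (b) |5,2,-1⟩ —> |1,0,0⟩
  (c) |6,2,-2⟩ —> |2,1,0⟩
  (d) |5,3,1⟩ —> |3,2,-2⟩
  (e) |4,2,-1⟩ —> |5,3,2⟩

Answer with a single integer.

0

(a) forbidden — Δm_l = +2 (E1 requires Δm_l = 0, ±1)
(b) forbidden — Δl = -2 (E1 requires Δl = ±1)
(c) forbidden — Δm_l = +2 (E1 requires Δm_l = 0, ±1)
(d) forbidden — Δm_l = -3 (E1 requires Δm_l = 0, ±1)
(e) forbidden — Δm_l = +3 (E1 requires Δm_l = 0, ±1)
Total allowed: 0 of 5.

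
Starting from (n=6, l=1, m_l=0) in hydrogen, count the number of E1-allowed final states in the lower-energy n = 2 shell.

E1 requires Δl = ±1, so l_f ∈ {0, 2}; with 0 ≤ l_f ≤ n_f−1 = 1, the allowed l_f values are {0}.
For l_f = 0: m_f ∈ {m_i−1, m_i, m_i+1} ∩ [−0, 0] = {0} → 1 state.
Total: 1.

1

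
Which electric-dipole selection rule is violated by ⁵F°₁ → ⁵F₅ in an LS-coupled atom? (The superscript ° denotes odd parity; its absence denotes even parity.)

the ΔJ = 0, ±1 rule

Parity must change: odd → even — ✓.
ΔS = 0: S: 2 → 2 — ✓.
ΔL = 0, ±1 (not L=0↔0): L: 3 → 3, ΔL = +0 — ✓.
ΔJ = 0, ±1 (not J=0↔0): J: 1 → 5, ΔJ = +4 — ✗.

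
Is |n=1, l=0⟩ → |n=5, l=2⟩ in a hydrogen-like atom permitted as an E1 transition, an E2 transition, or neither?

E2

Δl = 2 − 0 = +2; l_i + l_f = 2.
E1 (Δl = ±1): not satisfied.
E2 (Δl = 0,±2, l_i+l_f ≥ 2): satisfied.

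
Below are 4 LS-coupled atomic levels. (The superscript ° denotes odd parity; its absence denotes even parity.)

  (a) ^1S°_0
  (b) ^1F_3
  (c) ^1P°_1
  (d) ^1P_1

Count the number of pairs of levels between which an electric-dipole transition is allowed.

2

(a)–(b): forbidden (ΔL, ΔJ).
(a)–(c): forbidden (parity).
(a)–(d): allowed.
(b)–(c): forbidden (ΔL, ΔJ).
(b)–(d): forbidden (parity, ΔL, ΔJ).
(c)–(d): allowed.
Allowed pairs: 2 of 6.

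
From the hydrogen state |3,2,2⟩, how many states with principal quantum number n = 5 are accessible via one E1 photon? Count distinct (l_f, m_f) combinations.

E1 requires Δl = ±1, so l_f ∈ {1, 3}; with 0 ≤ l_f ≤ n_f−1 = 4, the allowed l_f values are {1, 3}.
For l_f = 1: m_f ∈ {m_i−1, m_i, m_i+1} ∩ [−1, 1] = {1} → 1 state.
For l_f = 3: m_f ∈ {m_i−1, m_i, m_i+1} ∩ [−3, 3] = {1, 2, 3} → 3 states.
Total: 4.

4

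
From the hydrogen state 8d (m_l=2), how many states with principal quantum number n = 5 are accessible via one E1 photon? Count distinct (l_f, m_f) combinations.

4

E1 requires Δl = ±1, so l_f ∈ {1, 3}; with 0 ≤ l_f ≤ n_f−1 = 4, the allowed l_f values are {1, 3}.
For l_f = 1: m_f ∈ {m_i−1, m_i, m_i+1} ∩ [−1, 1] = {1} → 1 state.
For l_f = 3: m_f ∈ {m_i−1, m_i, m_i+1} ∩ [−3, 3] = {1, 2, 3} → 3 states.
Total: 4.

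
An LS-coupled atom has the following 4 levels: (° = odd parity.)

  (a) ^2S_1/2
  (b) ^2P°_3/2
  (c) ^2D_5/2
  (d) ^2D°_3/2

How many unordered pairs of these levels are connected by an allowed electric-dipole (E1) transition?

3

(a)–(b): allowed.
(a)–(c): forbidden (parity, ΔL, ΔJ).
(a)–(d): forbidden (ΔL).
(b)–(c): allowed.
(b)–(d): forbidden (parity).
(c)–(d): allowed.
Allowed pairs: 3 of 6.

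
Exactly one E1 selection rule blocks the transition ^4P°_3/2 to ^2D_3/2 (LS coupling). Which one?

the ΔS = 0 rule

Initial level: S=3/2, L=1, J=3/2, parity odd. Final level: S=1/2, L=2, J=3/2, parity even.
Parity must change: odd → even — satisfied.
ΔS = 0: S: 3/2 → 1/2 — violated.
ΔL = 0, ±1 (not L=0↔0): L: 1 → 2, ΔL = +1 — satisfied.
ΔJ = 0, ±1 (not J=0↔0): J: 3/2 → 3/2, ΔJ = +0 — satisfied.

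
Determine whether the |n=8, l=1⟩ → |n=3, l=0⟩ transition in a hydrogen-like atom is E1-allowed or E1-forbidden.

allowed

Δl = 0 − 1 = -1; the E1 rule Δl = ±1 is ✓.
All E1 selection rules are satisfied.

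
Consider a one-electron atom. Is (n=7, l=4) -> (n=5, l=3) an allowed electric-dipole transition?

Initial l = 4, final l = 3, so Δl = -1. E1 requires Δl = ±1: ✓.
All E1 selection rules are satisfied.

allowed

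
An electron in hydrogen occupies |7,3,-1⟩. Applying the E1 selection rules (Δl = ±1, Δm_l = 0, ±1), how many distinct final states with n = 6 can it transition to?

6

E1 requires Δl = ±1, so l_f ∈ {2, 4}; with 0 ≤ l_f ≤ n_f−1 = 5, the allowed l_f values are {2, 4}.
For l_f = 2: m_f ∈ {m_i−1, m_i, m_i+1} ∩ [−2, 2] = {-2, -1, 0} → 3 states.
For l_f = 4: m_f ∈ {m_i−1, m_i, m_i+1} ∩ [−4, 4] = {-2, -1, 0} → 3 states.
Total: 6.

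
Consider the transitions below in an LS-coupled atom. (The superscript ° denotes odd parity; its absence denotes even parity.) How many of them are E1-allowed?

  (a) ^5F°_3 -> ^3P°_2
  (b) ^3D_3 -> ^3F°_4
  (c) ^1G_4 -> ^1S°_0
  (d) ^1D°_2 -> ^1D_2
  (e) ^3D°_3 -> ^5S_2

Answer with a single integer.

2

(a) forbidden (parity, ΔS, ΔL fail)
(b) allowed
(c) forbidden (ΔL, ΔJ fail)
(d) allowed
(e) forbidden (ΔS, ΔL fail)
Total allowed: 2 of 5.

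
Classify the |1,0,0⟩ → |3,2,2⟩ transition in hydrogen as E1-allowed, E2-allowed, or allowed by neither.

Δl = 2 − 0 = +2; l_i + l_f = 2.
Δm_l = +2.
E1 (Δl = ±1, |Δm_l| ≤ 1): not satisfied.
E2 (Δl = 0,±2, l_i+l_f ≥ 2, |Δm_l| ≤ 2): satisfied.

E2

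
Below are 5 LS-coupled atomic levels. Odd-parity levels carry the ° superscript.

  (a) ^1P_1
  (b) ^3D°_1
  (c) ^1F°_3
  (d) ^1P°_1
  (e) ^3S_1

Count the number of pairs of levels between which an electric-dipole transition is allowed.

1

(a)–(b): forbidden (ΔS).
(a)–(c): forbidden (ΔL, ΔJ).
(a)–(d): allowed.
(a)–(e): forbidden (parity, ΔS).
(b)–(c): forbidden (parity, ΔS, ΔJ).
(b)–(d): forbidden (parity, ΔS).
(b)–(e): forbidden (ΔL).
(c)–(d): forbidden (parity, ΔL, ΔJ).
(c)–(e): forbidden (ΔS, ΔL, ΔJ).
(d)–(e): forbidden (ΔS).
Allowed pairs: 1 of 10.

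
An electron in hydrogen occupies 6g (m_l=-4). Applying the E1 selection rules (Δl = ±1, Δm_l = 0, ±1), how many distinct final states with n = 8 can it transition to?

E1 requires Δl = ±1, so l_f ∈ {3, 5}; with 0 ≤ l_f ≤ n_f−1 = 7, the allowed l_f values are {3, 5}.
For l_f = 3: m_f ∈ {m_i−1, m_i, m_i+1} ∩ [−3, 3] = {-3} → 1 state.
For l_f = 5: m_f ∈ {m_i−1, m_i, m_i+1} ∩ [−5, 5] = {-5, -4, -3} → 3 states.
Total: 4.

4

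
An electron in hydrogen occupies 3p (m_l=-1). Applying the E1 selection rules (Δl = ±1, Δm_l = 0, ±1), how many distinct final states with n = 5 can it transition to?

E1 requires Δl = ±1, so l_f ∈ {0, 2}; with 0 ≤ l_f ≤ n_f−1 = 4, the allowed l_f values are {0, 2}.
For l_f = 0: m_f ∈ {m_i−1, m_i, m_i+1} ∩ [−0, 0] = {0} → 1 state.
For l_f = 2: m_f ∈ {m_i−1, m_i, m_i+1} ∩ [−2, 2] = {-2, -1, 0} → 3 states.
Total: 4.

4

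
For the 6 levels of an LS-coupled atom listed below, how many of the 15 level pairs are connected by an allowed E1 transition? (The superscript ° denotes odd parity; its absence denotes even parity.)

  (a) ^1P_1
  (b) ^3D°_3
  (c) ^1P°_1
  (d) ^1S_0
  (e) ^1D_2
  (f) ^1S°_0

4

(a)–(b): forbidden (ΔS, ΔJ).
(a)–(c): allowed.
(a)–(d): forbidden (parity).
(a)–(e): forbidden (parity).
(a)–(f): allowed.
(b)–(c): forbidden (parity, ΔS, ΔJ).
(b)–(d): forbidden (ΔS, ΔL, ΔJ).
(b)–(e): forbidden (ΔS).
(b)–(f): forbidden (parity, ΔS, ΔL, ΔJ).
(c)–(d): allowed.
(c)–(e): allowed.
(c)–(f): forbidden (parity).
(d)–(e): forbidden (parity, ΔL, ΔJ).
(d)–(f): forbidden (ΔL, ΔJ).
(e)–(f): forbidden (ΔL, ΔJ).
Allowed pairs: 4 of 15.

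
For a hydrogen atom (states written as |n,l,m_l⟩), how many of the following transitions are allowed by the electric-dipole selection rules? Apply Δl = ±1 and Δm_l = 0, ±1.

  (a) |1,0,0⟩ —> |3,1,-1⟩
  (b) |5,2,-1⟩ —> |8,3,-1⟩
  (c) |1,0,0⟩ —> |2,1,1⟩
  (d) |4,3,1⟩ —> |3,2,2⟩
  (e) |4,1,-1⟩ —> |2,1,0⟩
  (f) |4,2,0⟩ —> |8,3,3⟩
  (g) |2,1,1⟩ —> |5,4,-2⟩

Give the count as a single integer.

(a) allowed
(b) allowed
(c) allowed
(d) allowed
(e) forbidden — Δl = +0 (E1 requires Δl = ±1)
(f) forbidden — Δm_l = +3 (E1 requires Δm_l = 0, ±1)
(g) forbidden — Δl = +3 (E1 requires Δl = ±1); Δm_l = -3 (E1 requires Δm_l = 0, ±1)
Total allowed: 4 of 7.

4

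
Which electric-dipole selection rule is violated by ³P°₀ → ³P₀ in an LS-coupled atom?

the J=0 ↔ J=0 exclusion

Parity must change: odd → even — ok.
ΔS = 0: S: 1 → 1 — ok.
ΔL = 0, ±1 (not L=0↔0): L: 1 → 1, ΔL = +0 — ok.
ΔJ = 0, ±1 (not J=0↔0): J: 0 → 0, ΔJ = +0 — fails.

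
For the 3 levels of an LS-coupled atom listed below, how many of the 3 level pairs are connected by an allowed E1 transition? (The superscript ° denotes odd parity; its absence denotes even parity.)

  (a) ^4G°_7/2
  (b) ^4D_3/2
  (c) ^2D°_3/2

(a)–(b): forbidden (ΔL, ΔJ).
(a)–(c): forbidden (parity, ΔS, ΔL, ΔJ).
(b)–(c): forbidden (ΔS).
Allowed pairs: 0 of 3.

0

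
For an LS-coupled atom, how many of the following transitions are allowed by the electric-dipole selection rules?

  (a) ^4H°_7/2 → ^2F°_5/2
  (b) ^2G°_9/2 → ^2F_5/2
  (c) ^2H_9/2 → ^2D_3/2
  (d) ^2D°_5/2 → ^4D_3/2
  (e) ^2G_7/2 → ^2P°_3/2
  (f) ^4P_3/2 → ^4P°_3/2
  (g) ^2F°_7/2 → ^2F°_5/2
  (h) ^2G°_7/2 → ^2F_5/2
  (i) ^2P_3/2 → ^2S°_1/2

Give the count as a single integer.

(a) forbidden (parity, ΔS, ΔL fail)
(b) forbidden (ΔJ fails)
(c) forbidden (parity, ΔL, ΔJ fail)
(d) forbidden (ΔS fails)
(e) forbidden (ΔL, ΔJ fail)
(f) allowed
(g) forbidden (parity fails)
(h) allowed
(i) allowed
Total allowed: 3 of 9.

3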